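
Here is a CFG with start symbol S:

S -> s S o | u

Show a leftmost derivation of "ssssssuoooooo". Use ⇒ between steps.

S ⇒ sSo ⇒ ssSoo ⇒ sssSooo ⇒ ssssSoooo ⇒ sssssSooooo ⇒ ssssssSoooooo ⇒ ssssssuoooooo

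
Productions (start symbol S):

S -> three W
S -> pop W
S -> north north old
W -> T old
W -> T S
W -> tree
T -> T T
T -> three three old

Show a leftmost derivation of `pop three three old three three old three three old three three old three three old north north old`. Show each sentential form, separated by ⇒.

S ⇒ pop W   [S -> pop W]
pop W ⇒ pop T S   [W -> T S]
pop T S ⇒ pop T T S   [T -> T T]
pop T T S ⇒ pop T T T S   [T -> T T]
pop T T T S ⇒ pop T T T T S   [T -> T T]
pop T T T T S ⇒ pop T T T T T S   [T -> T T]
pop T T T T T S ⇒ pop three three old T T T T S   [T -> three three old]
pop three three old T T T T S ⇒ pop three three old three three old T T T S   [T -> three three old]
pop three three old three three old T T T S ⇒ pop three three old three three old three three old T T S   [T -> three three old]
pop three three old three three old three three old T T S ⇒ pop three three old three three old three three old three three old T S   [T -> three three old]
pop three three old three three old three three old three three old T S ⇒ pop three three old three three old three three old three three old three three old S   [T -> three three old]
pop three three old three three old three three old three three old three three old S ⇒ pop three three old three three old three three old three three old three three old north north old   [S -> north north old]

S ⇒ pop W ⇒ pop T S ⇒ pop T T S ⇒ pop T T T S ⇒ pop T T T T S ⇒ pop T T T T T S ⇒ pop three three old T T T T S ⇒ pop three three old three three old T T T S ⇒ pop three three old three three old three three old T T S ⇒ pop three three old three three old three three old three three old T S ⇒ pop three three old three three old three three old three three old three three old S ⇒ pop three three old three three old three three old three three old three three old north north old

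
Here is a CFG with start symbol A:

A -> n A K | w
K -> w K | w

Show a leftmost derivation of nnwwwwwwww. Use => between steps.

A=>nAK=>nnAKK=>nnwKK=>nnwwKK=>nnwwwKK=>nnwwwwK=>nnwwwwwK=>nnwwwwwwK=>nnwwwwwwwK=>nnwwwwwwww

A => nAK   [A -> n A K]
nAK => nnAKK   [A -> n A K]
nnAKK => nnwKK   [A -> w]
nnwKK => nnwwKK   [K -> w K]
nnwwKK => nnwwwKK   [K -> w K]
nnwwwKK => nnwwwwK   [K -> w]
nnwwwwK => nnwwwwwK   [K -> w K]
nnwwwwwK => nnwwwwwwK   [K -> w K]
nnwwwwwwK => nnwwwwwwwK   [K -> w K]
nnwwwwwwwK => nnwwwwwwww   [K -> w]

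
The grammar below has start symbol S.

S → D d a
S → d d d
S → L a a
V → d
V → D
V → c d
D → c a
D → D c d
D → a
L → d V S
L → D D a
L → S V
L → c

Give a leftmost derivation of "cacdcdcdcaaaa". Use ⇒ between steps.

S ⇒ Laa   [S → L a a]
Laa ⇒ DDaaa   [L → D D a]
DDaaa ⇒ DcdDaaa   [D → D c d]
DcdDaaa ⇒ DcdcdDaaa   [D → D c d]
DcdcdDaaa ⇒ DcdcdcdDaaa   [D → D c d]
DcdcdcdDaaa ⇒ cacdcdcdDaaa   [D → c a]
cacdcdcdDaaa ⇒ cacdcdcdcaaaa   [D → c a]

S ⇒ Laa ⇒ DDaaa ⇒ DcdDaaa ⇒ DcdcdDaaa ⇒ DcdcdcdDaaa ⇒ cacdcdcdDaaa ⇒ cacdcdcdcaaaa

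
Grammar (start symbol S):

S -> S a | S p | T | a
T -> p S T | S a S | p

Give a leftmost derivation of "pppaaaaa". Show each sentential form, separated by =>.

S => T   [S -> T]
T => SaS   [T -> S a S]
SaS => TaS   [S -> T]
TaS => SaSaS   [T -> S a S]
SaSaS => SaaSaS   [S -> S a]
SaaSaS => TaaSaS   [S -> T]
TaaSaS => pSTaaSaS   [T -> p S T]
pSTaaSaS => pTTaaSaS   [S -> T]
pTTaaSaS => ppTaaSaS   [T -> p]
ppTaaSaS => pppaaSaS   [T -> p]
pppaaSaS => pppaaaaS   [S -> a]
pppaaaaS => pppaaaaa   [S -> a]

S => T => SaS => TaS => SaSaS => SaaSaS => TaaSaS => pSTaaSaS => pTTaaSaS => ppTaaSaS => pppaaSaS => pppaaaaS => pppaaaaa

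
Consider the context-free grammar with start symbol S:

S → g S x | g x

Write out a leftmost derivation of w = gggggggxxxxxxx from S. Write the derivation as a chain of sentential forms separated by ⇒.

S⇒gSx⇒ggSxx⇒gggSxxx⇒ggggSxxxx⇒gggggSxxxxx⇒ggggggSxxxxxx⇒gggggggxxxxxxx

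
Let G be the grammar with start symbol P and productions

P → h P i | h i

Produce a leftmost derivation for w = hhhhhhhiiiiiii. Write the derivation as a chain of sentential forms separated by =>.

P => hPi   [P → h P i]
hPi => hhPii   [P → h P i]
hhPii => hhhPiii   [P → h P i]
hhhPiii => hhhhPiiii   [P → h P i]
hhhhPiiii => hhhhhPiiiii   [P → h P i]
hhhhhPiiiii => hhhhhhPiiiiii   [P → h P i]
hhhhhhPiiiiii => hhhhhhhiiiiiii   [P → h i]

P => hPi => hhPii => hhhPiii => hhhhPiiii => hhhhhPiiiii => hhhhhhPiiiiii => hhhhhhhiiiiiii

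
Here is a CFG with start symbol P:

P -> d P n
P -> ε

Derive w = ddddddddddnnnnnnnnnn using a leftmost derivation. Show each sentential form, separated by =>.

P=>dPn=>ddPnn=>dddPnnn=>ddddPnnnn=>dddddPnnnnn=>ddddddPnnnnnn=>dddddddPnnnnnnn=>ddddddddPnnnnnnnn=>dddddddddPnnnnnnnnn=>ddddddddddPnnnnnnnnnn=>ddddddddddnnnnnnnnnn

P => dPn   [P -> d P n]
dPn => ddPnn   [P -> d P n]
ddPnn => dddPnnn   [P -> d P n]
dddPnnn => ddddPnnnn   [P -> d P n]
ddddPnnnn => dddddPnnnnn   [P -> d P n]
dddddPnnnnn => ddddddPnnnnnn   [P -> d P n]
ddddddPnnnnnn => dddddddPnnnnnnn   [P -> d P n]
dddddddPnnnnnnn => ddddddddPnnnnnnnn   [P -> d P n]
ddddddddPnnnnnnnn => dddddddddPnnnnnnnnn   [P -> d P n]
dddddddddPnnnnnnnnn => ddddddddddPnnnnnnnnnn   [P -> d P n]
ddddddddddPnnnnnnnnnn => ddddddddddnnnnnnnnnn   [P -> ε]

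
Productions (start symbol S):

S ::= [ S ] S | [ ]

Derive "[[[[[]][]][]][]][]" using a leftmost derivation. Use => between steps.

S=>[S]S=>[[S]S]S=>[[[S]S]S]S=>[[[[S]S]S]S]S=>[[[[[]]S]S]S]S=>[[[[[]][]]S]S]S=>[[[[[]][]][]]S]S=>[[[[[]][]][]][]]S=>[[[[[]][]][]][]][]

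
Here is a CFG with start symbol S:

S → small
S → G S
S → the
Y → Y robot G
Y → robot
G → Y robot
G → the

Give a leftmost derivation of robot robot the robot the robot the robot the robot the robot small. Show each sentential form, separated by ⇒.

S ⇒ G S   [S → G S]
G S ⇒ Y robot S   [G → Y robot]
Y robot S ⇒ Y robot G robot S   [Y → Y robot G]
Y robot G robot S ⇒ Y robot G robot G robot S   [Y → Y robot G]
Y robot G robot G robot S ⇒ Y robot G robot G robot G robot S   [Y → Y robot G]
Y robot G robot G robot G robot S ⇒ Y robot G robot G robot G robot G robot S   [Y → Y robot G]
Y robot G robot G robot G robot G robot S ⇒ Y robot G robot G robot G robot G robot G robot S   [Y → Y robot G]
Y robot G robot G robot G robot G robot G robot S ⇒ robot robot G robot G robot G robot G robot G robot S   [Y → robot]
robot robot G robot G robot G robot G robot G robot S ⇒ robot robot the robot G robot G robot G robot G robot S   [G → the]
robot robot the robot G robot G robot G robot G robot S ⇒ robot robot the robot the robot G robot G robot G robot S   [G → the]
robot robot the robot the robot G robot G robot G robot S ⇒ robot robot the robot the robot the robot G robot G robot S   [G → the]
robot robot the robot the robot the robot G robot G robot S ⇒ robot robot the robot the robot the robot the robot G robot S   [G → the]
robot robot the robot the robot the robot the robot G robot S ⇒ robot robot the robot the robot the robot the robot the robot S   [G → the]
robot robot the robot the robot the robot the robot the robot S ⇒ robot robot the robot the robot the robot the robot the robot small   [S → small]

S ⇒ G S ⇒ Y robot S ⇒ Y robot G robot S ⇒ Y robot G robot G robot S ⇒ Y robot G robot G robot G robot S ⇒ Y robot G robot G robot G robot G robot S ⇒ Y robot G robot G robot G robot G robot G robot S ⇒ robot robot G robot G robot G robot G robot G robot S ⇒ robot robot the robot G robot G robot G robot G robot S ⇒ robot robot the robot the robot G robot G robot G robot S ⇒ robot robot the robot the robot the robot G robot G robot S ⇒ robot robot the robot the robot the robot the robot G robot S ⇒ robot robot the robot the robot the robot the robot the robot S ⇒ robot robot the robot the robot the robot the robot the robot small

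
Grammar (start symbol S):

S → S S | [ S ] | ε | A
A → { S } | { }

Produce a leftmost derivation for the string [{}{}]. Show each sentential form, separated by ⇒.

S⇒[S]⇒[SS]⇒[AS]⇒[{}S]⇒[{}SS]⇒[{}SSS]⇒[{}SSSS]⇒[{}ASSS]⇒[{}{}SSS]⇒[{}{}SS]⇒[{}{}S]⇒[{}{}]

S ⇒ [S]   [S → [ S ]]
[S] ⇒ [SS]   [S → S S]
[SS] ⇒ [AS]   [S → A]
[AS] ⇒ [{}S]   [A → { }]
[{}S] ⇒ [{}SS]   [S → S S]
[{}SS] ⇒ [{}SSS]   [S → S S]
[{}SSS] ⇒ [{}SSSS]   [S → S S]
[{}SSSS] ⇒ [{}ASSS]   [S → A]
[{}ASSS] ⇒ [{}{}SSS]   [A → { }]
[{}{}SSS] ⇒ [{}{}SS]   [S → ε]
[{}{}SS] ⇒ [{}{}S]   [S → ε]
[{}{}S] ⇒ [{}{}]   [S → ε]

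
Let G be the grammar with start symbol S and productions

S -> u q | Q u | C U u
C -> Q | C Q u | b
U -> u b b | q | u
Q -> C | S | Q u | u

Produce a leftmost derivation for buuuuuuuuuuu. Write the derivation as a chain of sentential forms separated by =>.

S => Qu => Su => Quu => Suu => CUuuu => CQuUuuu => CQuQuUuuu => CQuQuQuUuuu => bQuQuQuUuuu => bQuuQuQuUuuu => buuuQuQuUuuu => buuuuuQuUuuu => buuuuuuuUuuu => buuuuuuuuuuu

S => Qu   [S -> Q u]
Qu => Su   [Q -> S]
Su => Quu   [S -> Q u]
Quu => Suu   [Q -> S]
Suu => CUuuu   [S -> C U u]
CUuuu => CQuUuuu   [C -> C Q u]
CQuUuuu => CQuQuUuuu   [C -> C Q u]
CQuQuUuuu => CQuQuQuUuuu   [C -> C Q u]
CQuQuQuUuuu => bQuQuQuUuuu   [C -> b]
bQuQuQuUuuu => bQuuQuQuUuuu   [Q -> Q u]
bQuuQuQuUuuu => buuuQuQuUuuu   [Q -> u]
buuuQuQuUuuu => buuuuuQuUuuu   [Q -> u]
buuuuuQuUuuu => buuuuuuuUuuu   [Q -> u]
buuuuuuuUuuu => buuuuuuuuuuu   [U -> u]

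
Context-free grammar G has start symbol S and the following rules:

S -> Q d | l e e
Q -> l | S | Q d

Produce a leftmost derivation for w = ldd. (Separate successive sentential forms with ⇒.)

S ⇒ Qd ⇒ Sd ⇒ Qdd ⇒ ldd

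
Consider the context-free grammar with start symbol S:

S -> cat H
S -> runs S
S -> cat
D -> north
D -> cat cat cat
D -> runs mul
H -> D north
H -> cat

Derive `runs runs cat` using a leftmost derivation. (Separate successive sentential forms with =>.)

S => runs S   [S -> runs S]
runs S => runs runs S   [S -> runs S]
runs runs S => runs runs cat   [S -> cat]

S => runs S => runs runs S => runs runs cat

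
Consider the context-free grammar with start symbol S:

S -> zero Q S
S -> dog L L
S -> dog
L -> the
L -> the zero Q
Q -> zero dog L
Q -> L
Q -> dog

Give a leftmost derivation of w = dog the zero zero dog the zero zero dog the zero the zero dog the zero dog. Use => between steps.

S => dog L L => dog the zero Q L => dog the zero zero dog L L => dog the zero zero dog the zero Q L => dog the zero zero dog the zero zero dog L L => dog the zero zero dog the zero zero dog the zero Q L => dog the zero zero dog the zero zero dog the zero L L => dog the zero zero dog the zero zero dog the zero the zero Q L => dog the zero zero dog the zero zero dog the zero the zero dog L => dog the zero zero dog the zero zero dog the zero the zero dog the zero Q => dog the zero zero dog the zero zero dog the zero the zero dog the zero dog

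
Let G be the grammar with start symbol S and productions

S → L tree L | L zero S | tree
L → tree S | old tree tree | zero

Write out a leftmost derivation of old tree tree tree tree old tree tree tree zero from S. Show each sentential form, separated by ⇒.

S ⇒ L tree L ⇒ old tree tree tree L ⇒ old tree tree tree tree S ⇒ old tree tree tree tree L tree L ⇒ old tree tree tree tree old tree tree tree L ⇒ old tree tree tree tree old tree tree tree zero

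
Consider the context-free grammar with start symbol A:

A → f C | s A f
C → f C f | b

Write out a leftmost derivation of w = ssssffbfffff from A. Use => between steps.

A => sAf   [A → s A f]
sAf => ssAff   [A → s A f]
ssAff => sssAfff   [A → s A f]
sssAfff => ssssAffff   [A → s A f]
ssssAffff => ssssfCffff   [A → f C]
ssssfCffff => ssssffCfffff   [C → f C f]
ssssffCfffff => ssssffbfffff   [C → b]

A => sAf => ssAff => sssAfff => ssssAffff => ssssfCffff => ssssffCfffff => ssssffbfffff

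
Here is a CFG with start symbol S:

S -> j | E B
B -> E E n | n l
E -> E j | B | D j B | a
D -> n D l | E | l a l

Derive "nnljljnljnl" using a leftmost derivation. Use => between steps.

S => EB   [S -> E B]
EB => EjB   [E -> E j]
EjB => DjBjB   [E -> D j B]
DjBjB => nDljBjB   [D -> n D l]
nDljBjB => nEljBjB   [D -> E]
nEljBjB => nEjljBjB   [E -> E j]
nEjljBjB => nBjljBjB   [E -> B]
nBjljBjB => nnljljBjB   [B -> n l]
nnljljBjB => nnljljnljB   [B -> n l]
nnljljnljB => nnljljnljnl   [B -> n l]

S => EB => EjB => DjBjB => nDljBjB => nEljBjB => nEjljBjB => nBjljBjB => nnljljBjB => nnljljnljB => nnljljnljnl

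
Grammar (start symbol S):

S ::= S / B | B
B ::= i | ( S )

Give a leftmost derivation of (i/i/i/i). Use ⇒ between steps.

S ⇒ B   [S ::= B]
B ⇒ (S)   [B ::= ( S )]
(S) ⇒ (S/B)   [S ::= S / B]
(S/B) ⇒ (S/B/B)   [S ::= S / B]
(S/B/B) ⇒ (S/B/B/B)   [S ::= S / B]
(S/B/B/B) ⇒ (B/B/B/B)   [S ::= B]
(B/B/B/B) ⇒ (i/B/B/B)   [B ::= i]
(i/B/B/B) ⇒ (i/i/B/B)   [B ::= i]
(i/i/B/B) ⇒ (i/i/i/B)   [B ::= i]
(i/i/i/B) ⇒ (i/i/i/i)   [B ::= i]

S ⇒ B ⇒ (S) ⇒ (S/B) ⇒ (S/B/B) ⇒ (S/B/B/B) ⇒ (B/B/B/B) ⇒ (i/B/B/B) ⇒ (i/i/B/B) ⇒ (i/i/i/B) ⇒ (i/i/i/i)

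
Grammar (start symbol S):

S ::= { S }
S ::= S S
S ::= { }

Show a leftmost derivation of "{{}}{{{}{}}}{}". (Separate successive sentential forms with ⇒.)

S ⇒ SS ⇒ SSS ⇒ {S}SS ⇒ {{}}SS ⇒ {{}}{S}S ⇒ {{}}{{S}}S ⇒ {{}}{{SS}}S ⇒ {{}}{{{}S}}S ⇒ {{}}{{{}{}}}S ⇒ {{}}{{{}{}}}{}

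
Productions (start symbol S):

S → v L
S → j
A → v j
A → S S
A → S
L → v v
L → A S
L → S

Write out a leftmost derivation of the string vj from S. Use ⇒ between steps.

S ⇒ vL   [S → v L]
vL ⇒ vS   [L → S]
vS ⇒ vj   [S → j]

S⇒vL⇒vS⇒vj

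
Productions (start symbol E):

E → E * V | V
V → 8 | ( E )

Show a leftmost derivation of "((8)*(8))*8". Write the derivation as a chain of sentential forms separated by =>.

E => E*V   [E → E * V]
E*V => V*V   [E → V]
V*V => (E)*V   [V → ( E )]
(E)*V => (E*V)*V   [E → E * V]
(E*V)*V => (V*V)*V   [E → V]
(V*V)*V => ((E)*V)*V   [V → ( E )]
((E)*V)*V => ((V)*V)*V   [E → V]
((V)*V)*V => ((8)*V)*V   [V → 8]
((8)*V)*V => ((8)*(E))*V   [V → ( E )]
((8)*(E))*V => ((8)*(V))*V   [E → V]
((8)*(V))*V => ((8)*(8))*V   [V → 8]
((8)*(8))*V => ((8)*(8))*8   [V → 8]

E => E*V => V*V => (E)*V => (E*V)*V => (V*V)*V => ((E)*V)*V => ((V)*V)*V => ((8)*V)*V => ((8)*(E))*V => ((8)*(V))*V => ((8)*(8))*V => ((8)*(8))*8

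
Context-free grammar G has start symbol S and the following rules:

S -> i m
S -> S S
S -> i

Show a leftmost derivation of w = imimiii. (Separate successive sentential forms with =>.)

S => SS => SSS => SSSS => imSSS => imSSSS => imimSSS => imimiSS => imimiiS => imimiii

S => SS   [S -> S S]
SS => SSS   [S -> S S]
SSS => SSSS   [S -> S S]
SSSS => imSSS   [S -> i m]
imSSS => imSSSS   [S -> S S]
imSSSS => imimSSS   [S -> i m]
imimSSS => imimiSS   [S -> i]
imimiSS => imimiiS   [S -> i]
imimiiS => imimiii   [S -> i]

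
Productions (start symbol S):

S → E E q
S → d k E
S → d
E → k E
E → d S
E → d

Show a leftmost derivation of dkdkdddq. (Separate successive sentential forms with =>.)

S => dkE   [S → d k E]
dkE => dkdS   [E → d S]
dkdS => dkdEEq   [S → E E q]
dkdEEq => dkdkEEq   [E → k E]
dkdkEEq => dkdkdSEq   [E → d S]
dkdkdSEq => dkdkddEq   [S → d]
dkdkddEq => dkdkdddq   [E → d]

S => dkE => dkdS => dkdEEq => dkdkEEq => dkdkdSEq => dkdkddEq => dkdkdddq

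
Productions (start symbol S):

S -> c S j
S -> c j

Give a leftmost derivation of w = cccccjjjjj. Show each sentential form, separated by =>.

S => cSj   [S -> c S j]
cSj => ccSjj   [S -> c S j]
ccSjj => cccSjjj   [S -> c S j]
cccSjjj => ccccSjjjj   [S -> c S j]
ccccSjjjj => cccccjjjjj   [S -> c j]

S=>cSj=>ccSjj=>cccSjjj=>ccccSjjjj=>cccccjjjjj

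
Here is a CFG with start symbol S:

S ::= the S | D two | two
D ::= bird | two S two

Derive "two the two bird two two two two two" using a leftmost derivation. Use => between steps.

S => D two   [S ::= D two]
D two => two S two two   [D ::= two S two]
two S two two => two the S two two   [S ::= the S]
two the S two two => two the D two two two   [S ::= D two]
two the D two two two => two the two S two two two two   [D ::= two S two]
two the two S two two two two => two the two D two two two two two   [S ::= D two]
two the two D two two two two two => two the two bird two two two two two   [D ::= bird]

S => D two => two S two two => two the S two two => two the D two two two => two the two S two two two two => two the two D two two two two two => two the two bird two two two two two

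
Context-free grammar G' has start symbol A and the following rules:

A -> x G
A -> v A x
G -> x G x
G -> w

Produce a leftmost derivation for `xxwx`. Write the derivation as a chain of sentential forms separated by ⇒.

A ⇒ xG   [A -> x G]
xG ⇒ xxGx   [G -> x G x]
xxGx ⇒ xxwx   [G -> w]

A ⇒ xG ⇒ xxGx ⇒ xxwx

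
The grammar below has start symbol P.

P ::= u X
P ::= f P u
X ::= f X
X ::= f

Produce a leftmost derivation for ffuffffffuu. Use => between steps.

P => fPu => ffPuu => ffuXuu => ffufXuu => ffuffXuu => ffufffXuu => ffuffffXuu => ffufffffXuu => ffuffffffuu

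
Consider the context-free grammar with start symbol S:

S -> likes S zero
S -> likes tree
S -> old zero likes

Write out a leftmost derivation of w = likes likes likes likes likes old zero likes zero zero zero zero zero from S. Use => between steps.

S => likes S zero   [S -> likes S zero]
likes S zero => likes likes S zero zero   [S -> likes S zero]
likes likes S zero zero => likes likes likes S zero zero zero   [S -> likes S zero]
likes likes likes S zero zero zero => likes likes likes likes S zero zero zero zero   [S -> likes S zero]
likes likes likes likes S zero zero zero zero => likes likes likes likes likes S zero zero zero zero zero   [S -> likes S zero]
likes likes likes likes likes S zero zero zero zero zero => likes likes likes likes likes old zero likes zero zero zero zero zero   [S -> old zero likes]

S => likes S zero => likes likes S zero zero => likes likes likes S zero zero zero => likes likes likes likes S zero zero zero zero => likes likes likes likes likes S zero zero zero zero zero => likes likes likes likes likes old zero likes zero zero zero zero zero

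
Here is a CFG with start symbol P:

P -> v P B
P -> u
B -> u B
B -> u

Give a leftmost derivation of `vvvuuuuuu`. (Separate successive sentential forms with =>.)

P => vPB   [P -> v P B]
vPB => vvPBB   [P -> v P B]
vvPBB => vvvPBBB   [P -> v P B]
vvvPBBB => vvvuBBB   [P -> u]
vvvuBBB => vvvuuBBB   [B -> u B]
vvvuuBBB => vvvuuuBB   [B -> u]
vvvuuuBB => vvvuuuuBB   [B -> u B]
vvvuuuuBB => vvvuuuuuB   [B -> u]
vvvuuuuuB => vvvuuuuuu   [B -> u]

P=>vPB=>vvPBB=>vvvPBBB=>vvvuBBB=>vvvuuBBB=>vvvuuuBB=>vvvuuuuBB=>vvvuuuuuB=>vvvuuuuuu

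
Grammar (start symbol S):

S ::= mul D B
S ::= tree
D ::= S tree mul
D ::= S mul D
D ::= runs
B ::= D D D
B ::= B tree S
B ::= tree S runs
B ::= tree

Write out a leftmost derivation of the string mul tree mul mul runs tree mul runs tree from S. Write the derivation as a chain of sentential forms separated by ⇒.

S ⇒ mul D B ⇒ mul S mul D B ⇒ mul tree mul D B ⇒ mul tree mul S mul D B ⇒ mul tree mul mul D B mul D B ⇒ mul tree mul mul runs B mul D B ⇒ mul tree mul mul runs tree mul D B ⇒ mul tree mul mul runs tree mul runs B ⇒ mul tree mul mul runs tree mul runs tree

S ⇒ mul D B   [S ::= mul D B]
mul D B ⇒ mul S mul D B   [D ::= S mul D]
mul S mul D B ⇒ mul tree mul D B   [S ::= tree]
mul tree mul D B ⇒ mul tree mul S mul D B   [D ::= S mul D]
mul tree mul S mul D B ⇒ mul tree mul mul D B mul D B   [S ::= mul D B]
mul tree mul mul D B mul D B ⇒ mul tree mul mul runs B mul D B   [D ::= runs]
mul tree mul mul runs B mul D B ⇒ mul tree mul mul runs tree mul D B   [B ::= tree]
mul tree mul mul runs tree mul D B ⇒ mul tree mul mul runs tree mul runs B   [D ::= runs]
mul tree mul mul runs tree mul runs B ⇒ mul tree mul mul runs tree mul runs tree   [B ::= tree]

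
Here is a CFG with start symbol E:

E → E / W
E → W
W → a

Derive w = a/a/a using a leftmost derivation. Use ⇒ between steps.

E ⇒ E/W ⇒ E/W/W ⇒ W/W/W ⇒ a/W/W ⇒ a/a/W ⇒ a/a/a

E ⇒ E/W   [E → E / W]
E/W ⇒ E/W/W   [E → E / W]
E/W/W ⇒ W/W/W   [E → W]
W/W/W ⇒ a/W/W   [W → a]
a/W/W ⇒ a/a/W   [W → a]
a/a/W ⇒ a/a/a   [W → a]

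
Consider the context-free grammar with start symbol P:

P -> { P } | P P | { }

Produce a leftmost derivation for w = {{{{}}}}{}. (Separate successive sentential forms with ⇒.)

P⇒PP⇒{P}P⇒{{P}}P⇒{{{P}}}P⇒{{{{}}}}P⇒{{{{}}}}{}

P ⇒ PP   [P -> P P]
PP ⇒ {P}P   [P -> { P }]
{P}P ⇒ {{P}}P   [P -> { P }]
{{P}}P ⇒ {{{P}}}P   [P -> { P }]
{{{P}}}P ⇒ {{{{}}}}P   [P -> { }]
{{{{}}}}P ⇒ {{{{}}}}{}   [P -> { }]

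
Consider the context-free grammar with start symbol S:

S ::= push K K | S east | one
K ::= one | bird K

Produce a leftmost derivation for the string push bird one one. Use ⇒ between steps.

S ⇒ push K K   [S ::= push K K]
push K K ⇒ push bird K K   [K ::= bird K]
push bird K K ⇒ push bird one K   [K ::= one]
push bird one K ⇒ push bird one one   [K ::= one]

S ⇒ push K K ⇒ push bird K K ⇒ push bird one K ⇒ push bird one one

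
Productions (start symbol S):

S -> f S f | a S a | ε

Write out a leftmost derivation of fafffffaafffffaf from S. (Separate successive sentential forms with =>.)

S => fSf   [S -> f S f]
fSf => faSaf   [S -> a S a]
faSaf => fafSfaf   [S -> f S f]
fafSfaf => faffSffaf   [S -> f S f]
faffSffaf => fafffSfffaf   [S -> f S f]
fafffSfffaf => faffffSffffaf   [S -> f S f]
faffffSffffaf => fafffffSfffffaf   [S -> f S f]
fafffffSfffffaf => fafffffaSafffffaf   [S -> a S a]
fafffffaSafffffaf => fafffffaafffffaf   [S -> ε]

S=>fSf=>faSaf=>fafSfaf=>faffSffaf=>fafffSfffaf=>faffffSffffaf=>fafffffSfffffaf=>fafffffaSafffffaf=>fafffffaafffffaf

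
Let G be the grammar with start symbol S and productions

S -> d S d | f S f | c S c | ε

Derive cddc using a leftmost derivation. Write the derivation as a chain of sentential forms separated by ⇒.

S ⇒ cSc   [S -> c S c]
cSc ⇒ cdSdc   [S -> d S d]
cdSdc ⇒ cddc   [S -> ε]

S⇒cSc⇒cdSdc⇒cddc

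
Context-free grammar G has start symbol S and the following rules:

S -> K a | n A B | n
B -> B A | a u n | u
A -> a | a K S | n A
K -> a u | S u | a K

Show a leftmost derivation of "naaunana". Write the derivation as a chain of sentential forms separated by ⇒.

S ⇒ nAB   [S -> n A B]
nAB ⇒ naB   [A -> a]
naB ⇒ naBA   [B -> B A]
naBA ⇒ naBAA   [B -> B A]
naBAA ⇒ naaunAA   [B -> a u n]
naaunAA ⇒ naaunaA   [A -> a]
naaunaA ⇒ naaunanA   [A -> n A]
naaunanA ⇒ naaunana   [A -> a]

S⇒nAB⇒naB⇒naBA⇒naBAA⇒naaunAA⇒naaunaA⇒naaunanA⇒naaunana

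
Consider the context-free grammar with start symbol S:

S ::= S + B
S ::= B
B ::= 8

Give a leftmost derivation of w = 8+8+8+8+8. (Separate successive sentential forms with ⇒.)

S ⇒ S+B   [S ::= S + B]
S+B ⇒ S+B+B   [S ::= S + B]
S+B+B ⇒ S+B+B+B   [S ::= S + B]
S+B+B+B ⇒ S+B+B+B+B   [S ::= S + B]
S+B+B+B+B ⇒ B+B+B+B+B   [S ::= B]
B+B+B+B+B ⇒ 8+B+B+B+B   [B ::= 8]
8+B+B+B+B ⇒ 8+8+B+B+B   [B ::= 8]
8+8+B+B+B ⇒ 8+8+8+B+B   [B ::= 8]
8+8+8+B+B ⇒ 8+8+8+8+B   [B ::= 8]
8+8+8+8+B ⇒ 8+8+8+8+8   [B ::= 8]

S⇒S+B⇒S+B+B⇒S+B+B+B⇒S+B+B+B+B⇒B+B+B+B+B⇒8+B+B+B+B⇒8+8+B+B+B⇒8+8+8+B+B⇒8+8+8+8+B⇒8+8+8+8+8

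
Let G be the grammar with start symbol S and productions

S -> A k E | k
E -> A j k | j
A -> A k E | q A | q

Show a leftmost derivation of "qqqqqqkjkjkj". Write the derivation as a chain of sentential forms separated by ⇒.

S⇒AkE⇒AkEkE⇒qAkEkE⇒qqAkEkE⇒qqqAkEkE⇒qqqqAkEkE⇒qqqqAkEkEkE⇒qqqqqAkEkEkE⇒qqqqqqkEkEkE⇒qqqqqqkjkEkE⇒qqqqqqkjkjkE⇒qqqqqqkjkjkj

S ⇒ AkE   [S -> A k E]
AkE ⇒ AkEkE   [A -> A k E]
AkEkE ⇒ qAkEkE   [A -> q A]
qAkEkE ⇒ qqAkEkE   [A -> q A]
qqAkEkE ⇒ qqqAkEkE   [A -> q A]
qqqAkEkE ⇒ qqqqAkEkE   [A -> q A]
qqqqAkEkE ⇒ qqqqAkEkEkE   [A -> A k E]
qqqqAkEkEkE ⇒ qqqqqAkEkEkE   [A -> q A]
qqqqqAkEkEkE ⇒ qqqqqqkEkEkE   [A -> q]
qqqqqqkEkEkE ⇒ qqqqqqkjkEkE   [E -> j]
qqqqqqkjkEkE ⇒ qqqqqqkjkjkE   [E -> j]
qqqqqqkjkjkE ⇒ qqqqqqkjkjkj   [E -> j]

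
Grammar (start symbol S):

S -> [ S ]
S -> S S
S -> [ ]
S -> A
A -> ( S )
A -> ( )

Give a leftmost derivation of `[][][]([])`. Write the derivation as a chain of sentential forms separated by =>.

S => SS => SSS => SSSS => []SSS => [][]SS => [][][]S => [][][]A => [][][](S) => [][][]([])

S => SS   [S -> S S]
SS => SSS   [S -> S S]
SSS => SSSS   [S -> S S]
SSSS => []SSS   [S -> [ ]]
[]SSS => [][]SS   [S -> [ ]]
[][]SS => [][][]S   [S -> [ ]]
[][][]S => [][][]A   [S -> A]
[][][]A => [][][](S)   [A -> ( S )]
[][][](S) => [][][]([])   [S -> [ ]]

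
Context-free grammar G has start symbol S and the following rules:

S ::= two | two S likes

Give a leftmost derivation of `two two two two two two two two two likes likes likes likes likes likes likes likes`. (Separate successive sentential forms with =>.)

S => two S likes => two two S likes likes => two two two S likes likes likes => two two two two S likes likes likes likes => two two two two two S likes likes likes likes likes => two two two two two two S likes likes likes likes likes likes => two two two two two two two S likes likes likes likes likes likes likes => two two two two two two two two S likes likes likes likes likes likes likes likes => two two two two two two two two two likes likes likes likes likes likes likes likes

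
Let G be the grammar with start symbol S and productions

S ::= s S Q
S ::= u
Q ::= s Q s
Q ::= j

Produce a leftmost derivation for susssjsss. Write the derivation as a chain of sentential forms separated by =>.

S => sSQ   [S ::= s S Q]
sSQ => suQ   [S ::= u]
suQ => susQs   [Q ::= s Q s]
susQs => sussQss   [Q ::= s Q s]
sussQss => susssQsss   [Q ::= s Q s]
susssQsss => susssjsss   [Q ::= j]

S => sSQ => suQ => susQs => sussQss => susssQsss => susssjsss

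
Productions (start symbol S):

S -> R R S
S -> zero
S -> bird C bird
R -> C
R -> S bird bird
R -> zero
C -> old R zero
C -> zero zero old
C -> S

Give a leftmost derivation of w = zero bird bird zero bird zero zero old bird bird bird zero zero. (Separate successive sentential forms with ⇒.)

S ⇒ R R S ⇒ S bird bird R S ⇒ R R S bird bird R S ⇒ S bird bird R S bird bird R S ⇒ zero bird bird R S bird bird R S ⇒ zero bird bird C S bird bird R S ⇒ zero bird bird S S bird bird R S ⇒ zero bird bird zero S bird bird R S ⇒ zero bird bird zero bird C bird bird bird R S ⇒ zero bird bird zero bird zero zero old bird bird bird R S ⇒ zero bird bird zero bird zero zero old bird bird bird zero S ⇒ zero bird bird zero bird zero zero old bird bird bird zero zero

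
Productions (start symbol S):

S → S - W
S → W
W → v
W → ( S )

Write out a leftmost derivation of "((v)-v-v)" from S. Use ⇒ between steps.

S ⇒ W ⇒ (S) ⇒ (S-W) ⇒ (S-W-W) ⇒ (W-W-W) ⇒ ((S)-W-W) ⇒ ((W)-W-W) ⇒ ((v)-W-W) ⇒ ((v)-v-W) ⇒ ((v)-v-v)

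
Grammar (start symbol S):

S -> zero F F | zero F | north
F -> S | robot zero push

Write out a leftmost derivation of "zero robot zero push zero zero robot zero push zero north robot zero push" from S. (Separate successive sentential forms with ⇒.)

S ⇒ zero F F ⇒ zero robot zero push F ⇒ zero robot zero push S ⇒ zero robot zero push zero F F ⇒ zero robot zero push zero S F ⇒ zero robot zero push zero zero F F F ⇒ zero robot zero push zero zero robot zero push F F ⇒ zero robot zero push zero zero robot zero push S F ⇒ zero robot zero push zero zero robot zero push zero F F ⇒ zero robot zero push zero zero robot zero push zero S F ⇒ zero robot zero push zero zero robot zero push zero north F ⇒ zero robot zero push zero zero robot zero push zero north robot zero push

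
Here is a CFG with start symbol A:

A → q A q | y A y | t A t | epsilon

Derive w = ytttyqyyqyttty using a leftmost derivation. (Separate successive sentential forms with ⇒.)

A ⇒ yAy ⇒ ytAty ⇒ yttAtty ⇒ ytttAttty ⇒ ytttyAyttty ⇒ ytttyqAqyttty ⇒ ytttyqyAyqyttty ⇒ ytttyqyyqyttty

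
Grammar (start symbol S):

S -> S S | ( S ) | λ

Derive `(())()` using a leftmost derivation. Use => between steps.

S => SS   [S -> S S]
SS => SSS   [S -> S S]
SSS => (S)SS   [S -> ( S )]
(S)SS => ((S))SS   [S -> ( S )]
((S))SS => (())SS   [S -> λ]
(())SS => (())(S)S   [S -> ( S )]
(())(S)S => (())()S   [S -> λ]
(())()S => (())()   [S -> λ]

S=>SS=>SSS=>(S)SS=>((S))SS=>(())SS=>(())(S)S=>(())()S=>(())()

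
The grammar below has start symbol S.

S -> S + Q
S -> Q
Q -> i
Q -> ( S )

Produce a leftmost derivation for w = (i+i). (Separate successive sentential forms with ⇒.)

S ⇒ Q   [S -> Q]
Q ⇒ (S)   [Q -> ( S )]
(S) ⇒ (S+Q)   [S -> S + Q]
(S+Q) ⇒ (Q+Q)   [S -> Q]
(Q+Q) ⇒ (i+Q)   [Q -> i]
(i+Q) ⇒ (i+i)   [Q -> i]

S ⇒ Q ⇒ (S) ⇒ (S+Q) ⇒ (Q+Q) ⇒ (i+Q) ⇒ (i+i)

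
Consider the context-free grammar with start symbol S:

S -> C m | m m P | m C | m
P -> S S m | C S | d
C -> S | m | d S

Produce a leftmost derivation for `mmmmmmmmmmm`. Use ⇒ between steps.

S ⇒ mmP   [S -> m m P]
mmP ⇒ mmCS   [P -> C S]
mmCS ⇒ mmSS   [C -> S]
mmSS ⇒ mmmmPS   [S -> m m P]
mmmmPS ⇒ mmmmSSmS   [P -> S S m]
mmmmSSmS ⇒ mmmmCmSmS   [S -> C m]
mmmmCmSmS ⇒ mmmmSmSmS   [C -> S]
mmmmSmSmS ⇒ mmmmCmmSmS   [S -> C m]
mmmmCmmSmS ⇒ mmmmSmmSmS   [C -> S]
mmmmSmmSmS ⇒ mmmmmmmSmS   [S -> m]
mmmmmmmSmS ⇒ mmmmmmmmmS   [S -> m]
mmmmmmmmmS ⇒ mmmmmmmmmmC   [S -> m C]
mmmmmmmmmmC ⇒ mmmmmmmmmmS   [C -> S]
mmmmmmmmmmS ⇒ mmmmmmmmmmm   [S -> m]

S ⇒ mmP ⇒ mmCS ⇒ mmSS ⇒ mmmmPS ⇒ mmmmSSmS ⇒ mmmmCmSmS ⇒ mmmmSmSmS ⇒ mmmmCmmSmS ⇒ mmmmSmmSmS ⇒ mmmmmmmSmS ⇒ mmmmmmmmmS ⇒ mmmmmmmmmmC ⇒ mmmmmmmmmmS ⇒ mmmmmmmmmmm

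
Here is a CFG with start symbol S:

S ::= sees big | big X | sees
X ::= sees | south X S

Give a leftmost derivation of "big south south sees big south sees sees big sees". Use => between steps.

S => big X => big south X S => big south south X S S => big south south sees S S => big south south sees big X S => big south south sees big south X S S => big south south sees big south sees S S => big south south sees big south sees sees S => big south south sees big south sees sees big X => big south south sees big south sees sees big sees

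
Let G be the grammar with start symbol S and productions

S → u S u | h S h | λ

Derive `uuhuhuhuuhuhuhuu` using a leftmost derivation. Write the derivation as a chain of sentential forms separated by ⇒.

S ⇒ uSu ⇒ uuSuu ⇒ uuhShuu ⇒ uuhuSuhuu ⇒ uuhuhShuhuu ⇒ uuhuhuSuhuhuu ⇒ uuhuhuhShuhuhuu ⇒ uuhuhuhuSuhuhuhuu ⇒ uuhuhuhuuhuhuhuu

S ⇒ uSu   [S → u S u]
uSu ⇒ uuSuu   [S → u S u]
uuSuu ⇒ uuhShuu   [S → h S h]
uuhShuu ⇒ uuhuSuhuu   [S → u S u]
uuhuSuhuu ⇒ uuhuhShuhuu   [S → h S h]
uuhuhShuhuu ⇒ uuhuhuSuhuhuu   [S → u S u]
uuhuhuSuhuhuu ⇒ uuhuhuhShuhuhuu   [S → h S h]
uuhuhuhShuhuhuu ⇒ uuhuhuhuSuhuhuhuu   [S → u S u]
uuhuhuhuSuhuhuhuu ⇒ uuhuhuhuuhuhuhuu   [S → λ]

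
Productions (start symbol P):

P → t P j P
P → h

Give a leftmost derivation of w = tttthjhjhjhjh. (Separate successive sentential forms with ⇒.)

P ⇒ tPjP ⇒ ttPjPjP ⇒ tttPjPjPjP ⇒ ttttPjPjPjPjP ⇒ tttthjPjPjPjP ⇒ tttthjhjPjPjP ⇒ tttthjhjhjPjP ⇒ tttthjhjhjhjP ⇒ tttthjhjhjhjh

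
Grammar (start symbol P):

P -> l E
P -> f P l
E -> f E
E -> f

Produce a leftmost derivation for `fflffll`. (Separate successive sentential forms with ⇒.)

P⇒fPl⇒ffPll⇒fflEll⇒fflfEll⇒fflffll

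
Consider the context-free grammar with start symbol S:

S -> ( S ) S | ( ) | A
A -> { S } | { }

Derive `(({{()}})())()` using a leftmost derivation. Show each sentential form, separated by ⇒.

S ⇒ (S)S ⇒ ((S)S)S ⇒ ((A)S)S ⇒ (({S})S)S ⇒ (({A})S)S ⇒ (({{S}})S)S ⇒ (({{()}})S)S ⇒ (({{()}})())S ⇒ (({{()}})())()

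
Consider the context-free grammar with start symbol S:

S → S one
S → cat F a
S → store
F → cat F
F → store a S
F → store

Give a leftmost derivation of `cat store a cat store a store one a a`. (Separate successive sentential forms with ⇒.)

S ⇒ cat F a ⇒ cat store a S a ⇒ cat store a cat F a a ⇒ cat store a cat store a S a a ⇒ cat store a cat store a S one a a ⇒ cat store a cat store a store one a a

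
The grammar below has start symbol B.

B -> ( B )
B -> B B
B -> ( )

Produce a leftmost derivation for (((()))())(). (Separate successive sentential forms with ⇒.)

B⇒BB⇒(B)B⇒(BB)B⇒((B)B)B⇒(((B))B)B⇒(((()))B)B⇒(((()))())B⇒(((()))())()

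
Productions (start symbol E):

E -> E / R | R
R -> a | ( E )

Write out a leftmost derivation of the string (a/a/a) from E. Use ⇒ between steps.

E ⇒ R ⇒ (E) ⇒ (E/R) ⇒ (E/R/R) ⇒ (R/R/R) ⇒ (a/R/R) ⇒ (a/a/R) ⇒ (a/a/a)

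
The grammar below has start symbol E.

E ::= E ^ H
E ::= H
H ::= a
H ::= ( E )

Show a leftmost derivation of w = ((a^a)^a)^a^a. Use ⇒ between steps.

E ⇒ E^H ⇒ E^H^H ⇒ H^H^H ⇒ (E)^H^H ⇒ (E^H)^H^H ⇒ (H^H)^H^H ⇒ ((E)^H)^H^H ⇒ ((E^H)^H)^H^H ⇒ ((H^H)^H)^H^H ⇒ ((a^H)^H)^H^H ⇒ ((a^a)^H)^H^H ⇒ ((a^a)^a)^H^H ⇒ ((a^a)^a)^a^H ⇒ ((a^a)^a)^a^a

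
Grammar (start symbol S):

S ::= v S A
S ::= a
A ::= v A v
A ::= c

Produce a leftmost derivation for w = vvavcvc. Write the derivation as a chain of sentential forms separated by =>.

S => vSA => vvSAA => vvaAA => vvavAvA => vvavcvA => vvavcvc

S => vSA   [S ::= v S A]
vSA => vvSAA   [S ::= v S A]
vvSAA => vvaAA   [S ::= a]
vvaAA => vvavAvA   [A ::= v A v]
vvavAvA => vvavcvA   [A ::= c]
vvavcvA => vvavcvc   [A ::= c]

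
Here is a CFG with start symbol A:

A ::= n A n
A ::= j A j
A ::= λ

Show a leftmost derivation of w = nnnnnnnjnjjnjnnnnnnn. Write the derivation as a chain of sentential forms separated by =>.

A => nAn => nnAnn => nnnAnnn => nnnnAnnnn => nnnnnAnnnnn => nnnnnnAnnnnnn => nnnnnnnAnnnnnnn => nnnnnnnjAjnnnnnnn => nnnnnnnjnAnjnnnnnnn => nnnnnnnjnjAjnjnnnnnnn => nnnnnnnjnjjnjnnnnnnn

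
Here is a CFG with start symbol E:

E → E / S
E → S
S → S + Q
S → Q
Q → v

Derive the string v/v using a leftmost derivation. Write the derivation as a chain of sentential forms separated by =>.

E => E/S   [E → E / S]
E/S => S/S   [E → S]
S/S => Q/S   [S → Q]
Q/S => v/S   [Q → v]
v/S => v/Q   [S → Q]
v/Q => v/v   [Q → v]

E=>E/S=>S/S=>Q/S=>v/S=>v/Q=>v/v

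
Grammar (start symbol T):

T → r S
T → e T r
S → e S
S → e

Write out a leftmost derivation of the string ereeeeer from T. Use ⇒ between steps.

T ⇒ eTr ⇒ erSr ⇒ ereSr ⇒ ereeSr ⇒ ereeeSr ⇒ ereeeeSr ⇒ ereeeeer

T ⇒ eTr   [T → e T r]
eTr ⇒ erSr   [T → r S]
erSr ⇒ ereSr   [S → e S]
ereSr ⇒ ereeSr   [S → e S]
ereeSr ⇒ ereeeSr   [S → e S]
ereeeSr ⇒ ereeeeSr   [S → e S]
ereeeeSr ⇒ ereeeeer   [S → e]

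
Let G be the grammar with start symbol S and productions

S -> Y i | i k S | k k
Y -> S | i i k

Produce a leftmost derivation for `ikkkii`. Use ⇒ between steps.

S ⇒ ikS ⇒ ikYi ⇒ ikSi ⇒ ikYii ⇒ ikSii ⇒ ikkkii

S ⇒ ikS   [S -> i k S]
ikS ⇒ ikYi   [S -> Y i]
ikYi ⇒ ikSi   [Y -> S]
ikSi ⇒ ikYii   [S -> Y i]
ikYii ⇒ ikSii   [Y -> S]
ikSii ⇒ ikkkii   [S -> k k]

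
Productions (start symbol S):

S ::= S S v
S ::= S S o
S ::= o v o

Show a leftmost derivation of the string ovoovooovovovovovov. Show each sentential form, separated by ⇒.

S ⇒ SSv   [S ::= S S v]
SSv ⇒ SSvSv   [S ::= S S v]
SSvSv ⇒ SSvSvSv   [S ::= S S v]
SSvSvSv ⇒ SSoSvSvSv   [S ::= S S o]
SSoSvSvSv ⇒ ovoSoSvSvSv   [S ::= o v o]
ovoSoSvSvSv ⇒ ovoovooSvSvSv   [S ::= o v o]
ovoovooSvSvSv ⇒ ovoovooovovSvSv   [S ::= o v o]
ovoovooovovSvSv ⇒ ovoovooovovovovSv   [S ::= o v o]
ovoovooovovovovSv ⇒ ovoovooovovovovovov   [S ::= o v o]

S ⇒ SSv ⇒ SSvSv ⇒ SSvSvSv ⇒ SSoSvSvSv ⇒ ovoSoSvSvSv ⇒ ovoovooSvSvSv ⇒ ovoovooovovSvSv ⇒ ovoovooovovovovSv ⇒ ovoovooovovovovovov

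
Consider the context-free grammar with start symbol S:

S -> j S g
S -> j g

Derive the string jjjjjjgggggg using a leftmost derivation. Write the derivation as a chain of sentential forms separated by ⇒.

S ⇒ jSg ⇒ jjSgg ⇒ jjjSggg ⇒ jjjjSgggg ⇒ jjjjjSggggg ⇒ jjjjjjgggggg

S ⇒ jSg   [S -> j S g]
jSg ⇒ jjSgg   [S -> j S g]
jjSgg ⇒ jjjSggg   [S -> j S g]
jjjSggg ⇒ jjjjSgggg   [S -> j S g]
jjjjSgggg ⇒ jjjjjSggggg   [S -> j S g]
jjjjjSggggg ⇒ jjjjjjgggggg   [S -> j g]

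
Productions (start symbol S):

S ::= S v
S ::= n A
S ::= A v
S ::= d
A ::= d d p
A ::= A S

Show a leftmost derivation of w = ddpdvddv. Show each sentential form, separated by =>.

S => Av => ASv => ASSv => ASSSv => ddpSSSv => ddpSvSSv => ddpdvSSv => ddpdvdSv => ddpdvddv

S => Av   [S ::= A v]
Av => ASv   [A ::= A S]
ASv => ASSv   [A ::= A S]
ASSv => ASSSv   [A ::= A S]
ASSSv => ddpSSSv   [A ::= d d p]
ddpSSSv => ddpSvSSv   [S ::= S v]
ddpSvSSv => ddpdvSSv   [S ::= d]
ddpdvSSv => ddpdvdSv   [S ::= d]
ddpdvdSv => ddpdvddv   [S ::= d]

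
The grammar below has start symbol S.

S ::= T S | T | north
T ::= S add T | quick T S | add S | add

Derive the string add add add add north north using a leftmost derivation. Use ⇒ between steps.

S ⇒ T S   [S ::= T S]
T S ⇒ S add T S   [T ::= S add T]
S add T S ⇒ T add T S   [S ::= T]
T add T S ⇒ add add T S   [T ::= add]
add add T S ⇒ add add add S S   [T ::= add S]
add add add S S ⇒ add add add T S S   [S ::= T S]
add add add T S S ⇒ add add add add S S   [T ::= add]
add add add add S S ⇒ add add add add north S   [S ::= north]
add add add add north S ⇒ add add add add north north   [S ::= north]

S ⇒ T S ⇒ S add T S ⇒ T add T S ⇒ add add T S ⇒ add add add S S ⇒ add add add T S S ⇒ add add add add S S ⇒ add add add add north S ⇒ add add add add north north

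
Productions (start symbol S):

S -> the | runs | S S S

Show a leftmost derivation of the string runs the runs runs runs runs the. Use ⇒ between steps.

S ⇒ S S S   [S -> S S S]
S S S ⇒ S S S S S   [S -> S S S]
S S S S S ⇒ S S S S S S S   [S -> S S S]
S S S S S S S ⇒ runs S S S S S S   [S -> runs]
runs S S S S S S ⇒ runs the S S S S S   [S -> the]
runs the S S S S S ⇒ runs the runs S S S S   [S -> runs]
runs the runs S S S S ⇒ runs the runs runs S S S   [S -> runs]
runs the runs runs S S S ⇒ runs the runs runs runs S S   [S -> runs]
runs the runs runs runs S S ⇒ runs the runs runs runs runs S   [S -> runs]
runs the runs runs runs runs S ⇒ runs the runs runs runs runs the   [S -> the]

S ⇒ S S S ⇒ S S S S S ⇒ S S S S S S S ⇒ runs S S S S S S ⇒ runs the S S S S S ⇒ runs the runs S S S S ⇒ runs the runs runs S S S ⇒ runs the runs runs runs S S ⇒ runs the runs runs runs runs S ⇒ runs the runs runs runs runs the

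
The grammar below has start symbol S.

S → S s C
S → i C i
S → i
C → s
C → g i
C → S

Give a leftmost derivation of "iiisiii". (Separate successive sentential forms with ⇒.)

S ⇒ iCi   [S → i C i]
iCi ⇒ iSi   [C → S]
iSi ⇒ iiCii   [S → i C i]
iiCii ⇒ iiSii   [C → S]
iiSii ⇒ iiiCiii   [S → i C i]
iiiCiii ⇒ iiisiii   [C → s]

S ⇒ iCi ⇒ iSi ⇒ iiCii ⇒ iiSii ⇒ iiiCiii ⇒ iiisiii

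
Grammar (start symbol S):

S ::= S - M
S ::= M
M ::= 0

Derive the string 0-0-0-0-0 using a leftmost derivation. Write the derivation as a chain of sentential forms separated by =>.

S => S-M   [S ::= S - M]
S-M => S-M-M   [S ::= S - M]
S-M-M => S-M-M-M   [S ::= S - M]
S-M-M-M => S-M-M-M-M   [S ::= S - M]
S-M-M-M-M => M-M-M-M-M   [S ::= M]
M-M-M-M-M => 0-M-M-M-M   [M ::= 0]
0-M-M-M-M => 0-0-M-M-M   [M ::= 0]
0-0-M-M-M => 0-0-0-M-M   [M ::= 0]
0-0-0-M-M => 0-0-0-0-M   [M ::= 0]
0-0-0-0-M => 0-0-0-0-0   [M ::= 0]

S=>S-M=>S-M-M=>S-M-M-M=>S-M-M-M-M=>M-M-M-M-M=>0-M-M-M-M=>0-0-M-M-M=>0-0-0-M-M=>0-0-0-0-M=>0-0-0-0-0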